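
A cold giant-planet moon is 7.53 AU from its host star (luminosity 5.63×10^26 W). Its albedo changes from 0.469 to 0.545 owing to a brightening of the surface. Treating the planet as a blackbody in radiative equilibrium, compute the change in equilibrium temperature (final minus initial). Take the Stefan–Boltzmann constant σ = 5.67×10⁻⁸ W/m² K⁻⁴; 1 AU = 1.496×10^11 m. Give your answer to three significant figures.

d = 7.53 × 1.496×10^11 m = 1.126×10^12 m.
Spreading L over a sphere of radius d: S = 5.63×10^26/(4π·1.13×10^12²) = 35.31 W/m².
Initial: T₁ = [S(1−0.469)/(4σ)]^(1/4) = 95.35 K.
After:  T₂ = [35.31·0.455/(4σ)]^(1/4) = 91.74 K.
Change: 91.74 − 95.35 = -3.612 K.

-3.61 kelvin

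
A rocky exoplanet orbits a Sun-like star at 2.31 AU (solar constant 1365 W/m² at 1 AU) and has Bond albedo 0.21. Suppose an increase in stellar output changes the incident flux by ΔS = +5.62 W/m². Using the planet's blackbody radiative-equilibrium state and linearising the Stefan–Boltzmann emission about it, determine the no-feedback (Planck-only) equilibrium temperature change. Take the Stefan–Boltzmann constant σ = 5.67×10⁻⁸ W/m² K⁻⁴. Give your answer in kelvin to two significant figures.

By the inverse-square law, S = 1365/2.31² = 255.8 W/m².
Reference equilibrium: T_e = [S(1−α)/(4σ)]^(1/4) = 172.8 K.
TOA radiative forcing: ΔF = (1−α)ΔS/4 = 0.79·(+5.62)/4 = 1.110 W/m².
Linearising σT⁴ gives d(σT⁴)/dT = 4σT_e³ = 1.170 W/m² per K.
So ΔT₀ = 1.110/1.170 = 0.949 K.

0.95 kelvin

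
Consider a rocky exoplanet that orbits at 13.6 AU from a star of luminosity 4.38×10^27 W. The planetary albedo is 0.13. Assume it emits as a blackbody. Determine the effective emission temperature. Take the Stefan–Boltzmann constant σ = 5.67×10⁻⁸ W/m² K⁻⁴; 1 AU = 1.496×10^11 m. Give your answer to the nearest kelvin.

Orbital distance: d = 13.6 AU = 2.035×10^12 m.
Flux at the orbit: S = L/(4πd²) = 4.38×10^27/(4π·(2.03×10^12)²) = 84.20 W/m².
The planet absorbs (1−α)S over its disc πR² and re-emits over 4πR², so the mean absorbed flux is (1−0.13)·84.20/4 = 18.31 W/m².
In equilibrium σT⁴ equals this, so T = 134.1 K.

134 K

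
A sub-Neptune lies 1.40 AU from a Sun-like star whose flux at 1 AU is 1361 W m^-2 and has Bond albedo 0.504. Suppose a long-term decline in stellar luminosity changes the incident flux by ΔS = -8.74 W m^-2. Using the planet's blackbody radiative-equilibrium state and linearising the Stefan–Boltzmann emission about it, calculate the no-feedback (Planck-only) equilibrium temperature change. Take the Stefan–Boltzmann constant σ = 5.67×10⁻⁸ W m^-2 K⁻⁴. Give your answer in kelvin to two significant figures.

-0.62 K

Flux at the orbit: S = 1361/(1.40)² = 694.4 W m^-2.
Reference equilibrium: T_e = [S(1−α)/(4σ)]^(1/4) = 197.4 K.
ΔF = Δ[S(1−α)]/4 = (1−0.504)·-8.74/4 = -1.084 W m^-2.
The Planck feedback parameter is 4σT_e³ = 1.745 W m^-2/K.
Hence the no-feedback warming is ΔF/(4σT_e³) = -0.621 K.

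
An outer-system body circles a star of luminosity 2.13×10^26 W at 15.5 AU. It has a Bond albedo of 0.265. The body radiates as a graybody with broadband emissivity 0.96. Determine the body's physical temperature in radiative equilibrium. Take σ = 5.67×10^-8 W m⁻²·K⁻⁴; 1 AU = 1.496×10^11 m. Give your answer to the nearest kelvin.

d = 15.5 × 1.496×10^11 m = 2.319×10^12 m.
Spreading L over a sphere of radius d: S = 2.13×10^26/(4π·2.32×10^12²) = 3.152 W m⁻².
Absorbed flux (global mean): S(1−α)/4 = 3.152·0.735/4 = 0.5793 W m⁻².
Radiative balance εσT⁴ = 0.5793 gives T = [0.5793/(0.96·σ)]^(1/4) = 57.12 K.

57 K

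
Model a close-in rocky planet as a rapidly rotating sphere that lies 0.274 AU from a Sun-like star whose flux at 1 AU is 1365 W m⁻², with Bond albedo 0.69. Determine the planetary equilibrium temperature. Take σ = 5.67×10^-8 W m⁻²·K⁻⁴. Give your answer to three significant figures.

Flux at the orbit: S = 1365/(0.274)² = 18180 W m⁻².
Averaging over the sphere, the absorbed flux is S(1−α)/4 = 1409 W m⁻².
In equilibrium σT⁴ equals this, so T = 397.0 K.

397 K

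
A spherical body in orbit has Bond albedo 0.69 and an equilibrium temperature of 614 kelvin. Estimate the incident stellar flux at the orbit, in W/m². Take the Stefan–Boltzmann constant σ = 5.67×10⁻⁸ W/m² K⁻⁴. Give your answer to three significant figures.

1.04×10^5 W/m²

Invert the energy balance for S: S = 4σT⁴/(1−α).
σT⁴ = 5.67×10⁻⁸·(614)⁴ = 8059 W/m².
So S = 4×8059/(1−0.69) = 1.040×10^5 W/m².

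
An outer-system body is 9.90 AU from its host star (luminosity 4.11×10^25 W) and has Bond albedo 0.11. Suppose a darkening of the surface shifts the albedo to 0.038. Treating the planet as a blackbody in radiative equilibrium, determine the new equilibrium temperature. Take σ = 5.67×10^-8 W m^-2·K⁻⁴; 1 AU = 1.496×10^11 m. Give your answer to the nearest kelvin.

d = 9.90 × 1.496×10^11 m = 1.481×10^12 m.
Flux at the orbit: S = L/(4πd²) = 4.11×10^25/(4π·(1.48×10^12)²) = 1.491 W m^-2.
New equilibrium: T₂ = [(1−0.038)·1.491/(4σ)]^(1/4) = 50.15 K.

50 K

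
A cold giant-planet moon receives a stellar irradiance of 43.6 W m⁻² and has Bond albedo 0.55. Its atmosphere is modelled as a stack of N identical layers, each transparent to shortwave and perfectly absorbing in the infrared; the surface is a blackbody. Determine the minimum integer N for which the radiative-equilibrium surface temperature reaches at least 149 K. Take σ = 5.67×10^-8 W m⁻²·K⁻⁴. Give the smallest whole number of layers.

Top-of-atmosphere balance: σT_e⁴ = S(1−α)/4 = 4.905 W m⁻² → T_e = 96.44 K.
Need (N+1)T_e⁴ ≥ T_s⁴, i.e. N+1 ≥ (149/96.44)⁴ = 5.698.
Rounding up, N = 5.

5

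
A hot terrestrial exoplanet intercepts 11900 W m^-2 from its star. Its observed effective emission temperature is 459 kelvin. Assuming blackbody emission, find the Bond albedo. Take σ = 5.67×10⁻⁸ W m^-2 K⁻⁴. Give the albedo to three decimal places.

0.154

Energy balance: S(1−α)/4 = σT⁴, so 1−α = 4σT⁴/S.
σT⁴ = 2517 W m^-2, so 4σT⁴ = 10070 W m^-2.
Hence α = 1 − 10070/11900 = 0.1540.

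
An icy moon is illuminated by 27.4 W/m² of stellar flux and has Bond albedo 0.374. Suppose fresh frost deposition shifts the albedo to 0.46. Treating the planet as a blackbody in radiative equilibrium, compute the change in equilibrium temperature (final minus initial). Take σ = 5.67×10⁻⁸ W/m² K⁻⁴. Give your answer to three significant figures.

Before: T₁ = [27.40·0.626/(4σ)]^(1/4) = 93.25 K.
Final:   T₂ = [S(1−0.46)/(4σ)]^(1/4) = 89.87 K.
ΔT = T₂ − T₁ = -3.382 K.

-3.38 kelvin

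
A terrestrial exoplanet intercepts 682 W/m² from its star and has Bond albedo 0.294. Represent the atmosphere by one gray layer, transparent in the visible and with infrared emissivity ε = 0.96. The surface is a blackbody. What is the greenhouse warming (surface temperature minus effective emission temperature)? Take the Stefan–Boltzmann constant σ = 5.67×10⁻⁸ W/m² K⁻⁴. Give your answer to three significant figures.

38.1 K

The planet radiates to space at T_e = [S(1−α)/(4σ)]^(1/4) = 214.7 K.
The surface balance (absorbed SW + ε·downward IR = σT_s⁴) with T_a⁴ = T_s⁴/2 reduces to T_s = T_e·[2/(2−ε)]^¼ = 252.8 K.
Greenhouse warming: T_s − T_e = 38.12 K.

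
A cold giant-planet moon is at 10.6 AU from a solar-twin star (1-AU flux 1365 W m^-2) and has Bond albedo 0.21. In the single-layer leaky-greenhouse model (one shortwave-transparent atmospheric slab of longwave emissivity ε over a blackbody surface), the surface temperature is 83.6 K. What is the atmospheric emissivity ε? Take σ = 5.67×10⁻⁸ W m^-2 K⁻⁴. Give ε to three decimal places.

Irradiance scales as 1/d², so S = 1365 W m^-2 × (1/10.6)² = 12.15 W m^-2.
Effective temperature: T_e = [S(1−α)/(4σ)]^(1/4) = 80.65 K.
Inverting T_s⁴ = 2T_e⁴/(2−ε): (T_e/T_s)⁴ = 0.8663, so ε = 2(1 − 0.8663) = 0.2674.

0.267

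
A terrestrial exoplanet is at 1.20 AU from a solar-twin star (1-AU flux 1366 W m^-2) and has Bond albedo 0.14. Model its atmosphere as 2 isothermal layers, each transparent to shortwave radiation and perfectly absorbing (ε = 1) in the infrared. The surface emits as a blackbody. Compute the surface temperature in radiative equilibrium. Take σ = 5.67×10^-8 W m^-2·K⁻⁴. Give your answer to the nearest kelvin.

322 K

Irradiance scales as 1/d², so S = 1366 W m^-2 × (1/1.20)² = 948.6 W m^-2.
OLR = S(1−α)/4 = 204.0 W m^-2; the top layer radiates at T_e = 244.9 K.
For an N-layer opaque stack, T_s⁴ = (N+1)T_e⁴, hence T_s = (3)^(1/4)×244.9 K = 322.3 K.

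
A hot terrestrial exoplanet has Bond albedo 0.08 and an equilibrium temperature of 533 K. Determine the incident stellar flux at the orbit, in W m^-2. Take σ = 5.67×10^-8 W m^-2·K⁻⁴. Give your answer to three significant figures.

19900 W m^-2

Invert the energy balance for S: S = 4σT⁴/(1−α).
The emitted flux is σT⁴ = 4576 W m^-2.
So S = 4×4576/(1−0.08) = 19900 W m^-2.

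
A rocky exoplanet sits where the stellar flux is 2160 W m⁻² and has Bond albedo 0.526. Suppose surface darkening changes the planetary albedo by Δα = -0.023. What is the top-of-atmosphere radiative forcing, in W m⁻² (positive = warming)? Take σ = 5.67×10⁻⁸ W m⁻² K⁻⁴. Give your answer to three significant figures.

12.4 W m⁻²

ΔF = −(S/4)Δα = −(2160/4)×(-0.023) = 12.42 W m⁻².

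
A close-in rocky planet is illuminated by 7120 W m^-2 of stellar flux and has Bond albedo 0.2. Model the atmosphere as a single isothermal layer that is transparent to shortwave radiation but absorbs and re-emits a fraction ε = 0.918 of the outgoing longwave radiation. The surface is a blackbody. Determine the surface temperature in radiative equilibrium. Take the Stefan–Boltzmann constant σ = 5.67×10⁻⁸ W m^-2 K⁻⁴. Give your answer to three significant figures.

The planet radiates to space at T_e = [S(1−α)/(4σ)]^(1/4) = 398.1 K.
Surface balance with a leaky layer gives σT_s⁴ = σT_e⁴·2/(2−ε), so T_s = T_e·[2/(2−0.918)]^(1/4) = 464.2 K.

464 kelvin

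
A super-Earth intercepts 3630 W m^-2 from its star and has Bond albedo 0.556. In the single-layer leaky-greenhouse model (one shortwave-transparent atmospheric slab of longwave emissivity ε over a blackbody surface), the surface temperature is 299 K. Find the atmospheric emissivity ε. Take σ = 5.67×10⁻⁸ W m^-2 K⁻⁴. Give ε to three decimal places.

TOA balance gives T_e = 290.3 K.
Since (2−ε)/2 = (T_e/T_s)⁴ = 0.8891, ε = 0.2218.

0.222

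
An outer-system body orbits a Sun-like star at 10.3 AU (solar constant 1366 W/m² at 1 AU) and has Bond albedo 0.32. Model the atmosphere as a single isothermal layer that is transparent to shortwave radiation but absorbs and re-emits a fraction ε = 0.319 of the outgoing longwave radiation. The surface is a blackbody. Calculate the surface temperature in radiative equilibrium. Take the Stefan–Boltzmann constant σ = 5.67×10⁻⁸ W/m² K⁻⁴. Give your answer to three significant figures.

Irradiance scales as 1/d², so S = 1366 W/m² × (1/10.3)² = 12.88 W/m².
The planet radiates to space at T_e = [S(1−α)/(4σ)]^(1/4) = 78.82 K.
The surface balance (absorbed SW + ε·downward IR = σT_s⁴) with T_a⁴ = T_s⁴/2 reduces to T_s = T_e·[2/(2−ε)]^¼ = 82.32 K.

82.3 kelvin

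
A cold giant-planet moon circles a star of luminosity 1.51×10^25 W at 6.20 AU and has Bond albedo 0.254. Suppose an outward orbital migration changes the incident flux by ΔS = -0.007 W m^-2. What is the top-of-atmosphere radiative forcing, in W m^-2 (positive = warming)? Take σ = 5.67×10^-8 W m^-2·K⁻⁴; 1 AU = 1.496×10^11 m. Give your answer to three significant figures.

Orbital distance: d = 6.20 AU = 9.275×10^11 m.
Flux at the orbit: S = L/(4πd²) = 1.51×10^25/(4π·(9.28×10^11)²) = 1.397 W m^-2.
TOA radiative forcing: ΔF = (1−α)ΔS/4 = 0.746·(-0.007)/4 = -0.001306 W m^-2.

-0.00131 W m^-2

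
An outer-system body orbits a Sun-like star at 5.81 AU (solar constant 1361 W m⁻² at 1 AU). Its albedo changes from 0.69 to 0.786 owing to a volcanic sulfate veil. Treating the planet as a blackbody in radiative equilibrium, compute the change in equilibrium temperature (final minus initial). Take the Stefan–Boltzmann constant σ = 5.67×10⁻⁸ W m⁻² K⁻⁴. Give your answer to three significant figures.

By the inverse-square law, S = 1361/5.81² = 40.32 W m⁻².
Before: T₁ = [40.32·0.31/(4σ)]^(1/4) = 86.16 K.
Final:   T₂ = [S(1−0.786)/(4σ)]^(1/4) = 78.54 K.
ΔT = T₂ − T₁ = -7.624 K.

-7.62 kelvin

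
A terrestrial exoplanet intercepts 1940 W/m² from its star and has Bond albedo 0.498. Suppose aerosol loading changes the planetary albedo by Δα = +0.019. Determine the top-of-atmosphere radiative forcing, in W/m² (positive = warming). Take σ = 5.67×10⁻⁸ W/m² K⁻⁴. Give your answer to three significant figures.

ΔF = −(S/4)Δα = −(1940/4)×(+0.019) = -9.215 W/m².

-9.21 W/m²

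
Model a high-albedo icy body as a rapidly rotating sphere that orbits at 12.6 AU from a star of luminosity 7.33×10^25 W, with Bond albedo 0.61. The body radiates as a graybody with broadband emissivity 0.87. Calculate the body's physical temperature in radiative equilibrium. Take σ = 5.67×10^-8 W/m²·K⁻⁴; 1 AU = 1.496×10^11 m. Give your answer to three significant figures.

42.4 K

Orbital distance: d = 12.6 AU = 1.885×10^12 m.
Spreading L over a sphere of radius d: S = 7.33×10^25/(4π·1.88×10^12²) = 1.642 W/m².
Absorbed flux (global mean): S(1−α)/4 = 1.642·0.39/4 = 0.1601 W/m².
Equating to εσT⁴ with ε = 0.87: T = (0.1601/0.87σ)^(1/4) = 42.44 K.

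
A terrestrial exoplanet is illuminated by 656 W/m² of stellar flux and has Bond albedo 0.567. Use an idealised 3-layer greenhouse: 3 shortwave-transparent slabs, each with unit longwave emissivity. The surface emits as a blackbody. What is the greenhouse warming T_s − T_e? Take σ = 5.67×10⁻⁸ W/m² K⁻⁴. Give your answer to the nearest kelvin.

78 K

OLR = S(1−α)/4 = 71.01 W/m²; the top layer radiates at T_e = 188.1 K.
Surface: T_s = (4)^¼·T_e = 266.0 K.
So the greenhouse effect raises the surface by 266.0 − 188.1 = 77.92 K.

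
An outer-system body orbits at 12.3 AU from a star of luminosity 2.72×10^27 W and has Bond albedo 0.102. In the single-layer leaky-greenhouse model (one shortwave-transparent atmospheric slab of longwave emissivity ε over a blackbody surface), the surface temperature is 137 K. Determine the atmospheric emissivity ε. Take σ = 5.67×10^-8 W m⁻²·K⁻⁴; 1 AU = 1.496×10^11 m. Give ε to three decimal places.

d = 12.3 × 1.496×10^11 m = 1.840×10^12 m.
Spreading L over a sphere of radius d: S = 2.72×10^27/(4π·1.84×10^12²) = 63.93 W m⁻².
First, T_e = [63.93·(1−0.102)/(4σ)]^(1/4) = 126.1 K.
Since (2−ε)/2 = (T_e/T_s)⁴ = 0.7185, ε = 0.5630.

0.563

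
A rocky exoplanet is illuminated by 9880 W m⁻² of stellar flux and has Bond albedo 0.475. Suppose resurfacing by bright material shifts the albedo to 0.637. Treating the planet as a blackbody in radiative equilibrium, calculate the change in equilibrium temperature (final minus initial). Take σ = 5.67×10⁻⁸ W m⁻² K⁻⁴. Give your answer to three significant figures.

Before: T₁ = [9880·0.525/(4σ)]^(1/4) = 388.9 K.
After:  T₂ = [9880·0.363/(4σ)]^(1/4) = 354.6 K.
Change: 354.6 − 388.9 = -34.27 K.

-34.3 K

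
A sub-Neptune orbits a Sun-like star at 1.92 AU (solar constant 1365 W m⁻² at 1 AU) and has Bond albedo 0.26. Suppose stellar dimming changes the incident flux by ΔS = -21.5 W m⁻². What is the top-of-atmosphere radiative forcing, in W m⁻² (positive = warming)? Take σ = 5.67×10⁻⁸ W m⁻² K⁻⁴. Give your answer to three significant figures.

-3.98 W m⁻²

By the inverse-square law, S = 1365/1.92² = 370.3 W m⁻².
ΔF = Δ[S(1−α)]/4 = (1−0.26)·-21.5/4 = -3.978 W m⁻².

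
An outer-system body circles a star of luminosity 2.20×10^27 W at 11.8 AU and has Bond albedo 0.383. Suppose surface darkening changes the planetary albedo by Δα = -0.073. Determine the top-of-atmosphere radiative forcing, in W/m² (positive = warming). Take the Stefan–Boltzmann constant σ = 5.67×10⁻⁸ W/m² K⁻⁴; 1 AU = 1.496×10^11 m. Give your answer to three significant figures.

Orbital distance: d = 11.8 AU = 1.765×10^12 m.
Spreading L over a sphere of radius d: S = 2.20×10^27/(4π·1.77×10^12²) = 56.18 W/m².
ΔF = −(S/4)Δα = −(56.18/4)×(-0.073) = 1.025 W/m².

1.03 W/m²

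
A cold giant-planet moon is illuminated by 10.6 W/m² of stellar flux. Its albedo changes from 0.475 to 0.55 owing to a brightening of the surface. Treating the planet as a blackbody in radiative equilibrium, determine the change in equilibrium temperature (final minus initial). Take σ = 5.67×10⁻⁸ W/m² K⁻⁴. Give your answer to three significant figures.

With α = 0.475, T₁ = 70.38 K.
With α = 0.55, T₂ = 67.72 K.
Change: 67.72 − 70.38 = -2.661 K.

-2.66 K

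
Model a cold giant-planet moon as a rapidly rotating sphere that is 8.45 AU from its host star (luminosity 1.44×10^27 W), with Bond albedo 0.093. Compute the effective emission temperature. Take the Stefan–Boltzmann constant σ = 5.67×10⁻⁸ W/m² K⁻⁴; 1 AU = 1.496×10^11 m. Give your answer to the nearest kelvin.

130 K

d = 8.45 × 1.496×10^11 m = 1.264×10^12 m.
Flux at the orbit: S = L/(4πd²) = 1.44×10^27/(4π·(1.26×10^12)²) = 71.71 W/m².
Absorbed flux (global mean): S(1−α)/4 = 71.71·0.907/4 = 16.26 W/m².
Set σT⁴ = 16.26 → T = (16.26/σ)^(1/4) = 130.1 K.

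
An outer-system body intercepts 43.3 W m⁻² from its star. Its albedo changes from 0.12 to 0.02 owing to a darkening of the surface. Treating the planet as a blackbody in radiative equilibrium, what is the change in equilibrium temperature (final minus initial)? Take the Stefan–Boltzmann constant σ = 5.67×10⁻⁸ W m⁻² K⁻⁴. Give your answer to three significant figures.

3.11 K

With α = 0.12, T₁ = 113.8 K.
Final:   T₂ = [S(1−0.02)/(4σ)]^(1/4) = 117.0 K.
ΔT = T₂ − T₁ = 3.105 K.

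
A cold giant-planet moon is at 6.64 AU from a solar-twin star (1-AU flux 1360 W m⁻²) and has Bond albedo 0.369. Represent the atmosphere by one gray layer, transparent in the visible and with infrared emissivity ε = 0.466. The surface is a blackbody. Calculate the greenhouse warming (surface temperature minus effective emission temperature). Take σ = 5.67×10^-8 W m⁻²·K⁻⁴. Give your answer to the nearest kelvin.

7 K

Irradiance scales as 1/d², so S = 1360 W m⁻² × (1/6.64)² = 30.85 W m⁻².
At the top of the atmosphere, σT_e⁴ = S(1−α)/4 = 4.866 W m⁻², giving T_e = 96.25 K.
Surface balance with a leaky layer gives σT_s⁴ = σT_e⁴·2/(2−ε), so T_s = T_e·[2/(2−0.466)]^(1/4) = 102.8 K.
Greenhouse warming: T_s − T_e = 6.599 K.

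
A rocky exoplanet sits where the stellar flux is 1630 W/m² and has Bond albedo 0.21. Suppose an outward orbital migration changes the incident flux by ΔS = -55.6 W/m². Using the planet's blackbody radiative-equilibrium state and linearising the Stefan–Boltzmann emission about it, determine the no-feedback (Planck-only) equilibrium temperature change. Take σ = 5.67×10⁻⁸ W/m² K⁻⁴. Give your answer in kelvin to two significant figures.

Reference equilibrium: T_e = [S(1−α)/(4σ)]^(1/4) = 274.5 K.
ΔF = Δ[S(1−α)]/4 = (1−0.21)·-55.6/4 = -10.98 W/m².
The Planck feedback parameter is 4σT_e³ = 4.691 W/m²/K.
Hence the no-feedback warming is ΔF/(4σT_e³) = -2.34 K.

-2.3 K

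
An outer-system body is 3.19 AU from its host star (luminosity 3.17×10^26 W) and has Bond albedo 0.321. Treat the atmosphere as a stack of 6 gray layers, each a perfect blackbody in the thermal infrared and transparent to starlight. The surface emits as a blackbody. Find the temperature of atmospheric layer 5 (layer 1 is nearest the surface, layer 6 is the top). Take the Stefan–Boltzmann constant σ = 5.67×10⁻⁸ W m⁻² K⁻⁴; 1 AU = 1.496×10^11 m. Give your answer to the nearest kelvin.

160 K

Orbital distance: d = 3.19 AU = 4.772×10^11 m.
Flux at the orbit: S = L/(4πd²) = 3.17×10^26/(4π·(4.77×10^11)²) = 110.8 W m⁻².
OLR = S(1−α)/4 = 18.80 W m⁻²; the top layer radiates at T_e = 134.9 K.
The net upward flux σT_e⁴ is constant between every pair of levels, so T_k⁴ = (N+1−k)T_e⁴.
With k = 5: T_5 = (6+1−5)^¼·134.9 K = 160.5 K.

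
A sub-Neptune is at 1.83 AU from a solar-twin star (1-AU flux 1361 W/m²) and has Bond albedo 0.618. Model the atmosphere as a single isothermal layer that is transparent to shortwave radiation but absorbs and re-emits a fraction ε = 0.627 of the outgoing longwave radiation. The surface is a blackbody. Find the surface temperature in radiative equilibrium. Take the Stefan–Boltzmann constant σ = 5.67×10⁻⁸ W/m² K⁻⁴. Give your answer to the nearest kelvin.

Irradiance scales as 1/d², so S = 1361 W/m² × (1/1.83)² = 406.4 W/m².
The planet radiates to space at T_e = [S(1−α)/(4σ)]^(1/4) = 161.7 K.
Surface balance with a leaky layer gives σT_s⁴ = σT_e⁴·2/(2−ε), so T_s = T_e·[2/(2−0.627)]^(1/4) = 177.7 K.

178 K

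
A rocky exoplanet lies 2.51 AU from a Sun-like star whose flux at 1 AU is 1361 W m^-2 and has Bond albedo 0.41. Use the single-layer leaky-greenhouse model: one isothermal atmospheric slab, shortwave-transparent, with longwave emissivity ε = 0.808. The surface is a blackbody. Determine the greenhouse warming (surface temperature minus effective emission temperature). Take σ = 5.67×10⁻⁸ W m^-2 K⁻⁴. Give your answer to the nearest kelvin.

Flux at the orbit: S = 1361/(2.51)² = 216.0 W m^-2.
At the top of the atmosphere, σT_e⁴ = S(1−α)/4 = 31.86 W m^-2, giving T_e = 154.0 K.
The surface balance (absorbed SW + ε·downward IR = σT_s⁴) with T_a⁴ = T_s⁴/2 reduces to T_s = T_e·[2/(2−ε)]^¼ = 175.2 K.
Greenhouse warming: T_s − T_e = 21.27 K.

21 K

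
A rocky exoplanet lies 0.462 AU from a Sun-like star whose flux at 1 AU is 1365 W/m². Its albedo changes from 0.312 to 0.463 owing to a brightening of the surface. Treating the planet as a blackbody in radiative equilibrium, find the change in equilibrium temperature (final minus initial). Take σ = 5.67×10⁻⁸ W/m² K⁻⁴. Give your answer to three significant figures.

By the inverse-square law, S = 1365/0.462² = 6395 W/m².
Before: T₁ = [6395·0.688/(4σ)]^(1/4) = 373.2 K.
With α = 0.463, T₂ = 350.8 K.
ΔT = T₂ − T₁ = -22.42 K.

-22.4 kelvin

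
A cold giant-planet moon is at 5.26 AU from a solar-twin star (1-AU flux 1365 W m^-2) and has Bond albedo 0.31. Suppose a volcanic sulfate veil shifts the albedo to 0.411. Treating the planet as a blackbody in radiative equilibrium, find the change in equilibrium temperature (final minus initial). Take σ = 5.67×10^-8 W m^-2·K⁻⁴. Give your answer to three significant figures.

Irradiance scales as 1/d², so S = 1365 W m^-2 × (1/5.26)² = 49.34 W m^-2.
Initial: T₁ = [S(1−0.31)/(4σ)]^(1/4) = 110.7 K.
With α = 0.411, T₂ = 106.4 K.
ΔT = T₂ − T₁ = -4.294 K.

-4.29 K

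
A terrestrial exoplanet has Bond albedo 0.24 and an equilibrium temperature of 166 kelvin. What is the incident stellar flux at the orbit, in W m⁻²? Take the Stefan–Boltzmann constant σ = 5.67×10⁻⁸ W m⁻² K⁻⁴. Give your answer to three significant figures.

From S(1−α)/4 = σT⁴: S = 4σT⁴/(1−α).
σT⁴ = 5.67×10⁻⁸·(166)⁴ = 43.05 W m⁻².
So S = 4×43.05/(1−0.24) = 226.6 W m⁻².

227 W m⁻²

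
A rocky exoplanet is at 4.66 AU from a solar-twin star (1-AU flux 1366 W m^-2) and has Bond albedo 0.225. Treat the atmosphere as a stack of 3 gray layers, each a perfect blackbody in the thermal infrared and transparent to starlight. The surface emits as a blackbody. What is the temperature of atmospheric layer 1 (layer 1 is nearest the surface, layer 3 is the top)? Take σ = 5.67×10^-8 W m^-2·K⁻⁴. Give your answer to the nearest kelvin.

By the inverse-square law, S = 1366/4.66² = 62.90 W m^-2.
OLR = S(1−α)/4 = 12.19 W m^-2; the top layer radiates at T_e = 121.1 K.
The net upward flux σT_e⁴ is constant between every pair of levels, so T_k⁴ = (N+1−k)T_e⁴.
With k = 1: T_1 = (3+1−1)^¼·121.1 K = 159.4 K.

159 kelvin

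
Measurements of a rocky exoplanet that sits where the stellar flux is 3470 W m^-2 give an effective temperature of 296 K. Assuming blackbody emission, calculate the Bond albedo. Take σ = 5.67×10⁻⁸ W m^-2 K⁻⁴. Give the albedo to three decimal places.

0.498

Energy balance: S(1−α)/4 = σT⁴, so 1−α = 4σT⁴/S.
σT⁴ = 435.3 W m^-2, so 4σT⁴ = 1741 W m^-2.
Hence α = 1 − 1741/3470 = 0.4983.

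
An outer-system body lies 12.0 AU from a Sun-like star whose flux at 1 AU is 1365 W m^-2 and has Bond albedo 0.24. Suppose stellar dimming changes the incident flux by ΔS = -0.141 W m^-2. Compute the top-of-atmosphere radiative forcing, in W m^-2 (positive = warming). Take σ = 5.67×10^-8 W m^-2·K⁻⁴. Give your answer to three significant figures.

By the inverse-square law, S = 1365/12.0² = 9.479 W m^-2.
TOA radiative forcing: ΔF = (1−α)ΔS/4 = 0.76·(-0.141)/4 = -0.02679 W m^-2.

-0.0268 W m^-2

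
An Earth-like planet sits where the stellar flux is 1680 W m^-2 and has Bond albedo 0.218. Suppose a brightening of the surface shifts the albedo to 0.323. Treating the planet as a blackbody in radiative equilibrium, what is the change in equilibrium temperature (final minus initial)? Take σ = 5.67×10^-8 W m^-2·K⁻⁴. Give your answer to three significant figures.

-9.77 kelvin

With α = 0.218, T₁ = 275.9 K.
After:  T₂ = [1680·0.677/(4σ)]^(1/4) = 266.1 K.
ΔT = T₂ − T₁ = -9.767 K.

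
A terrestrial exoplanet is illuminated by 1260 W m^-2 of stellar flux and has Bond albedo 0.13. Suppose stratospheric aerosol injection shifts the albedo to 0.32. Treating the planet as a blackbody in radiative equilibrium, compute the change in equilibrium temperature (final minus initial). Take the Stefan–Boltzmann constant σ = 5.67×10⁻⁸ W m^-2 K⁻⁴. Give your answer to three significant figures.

-15.8 K

With α = 0.13, T₁ = 263.7 K.
After:  T₂ = [1260·0.68/(4σ)]^(1/4) = 247.9 K.
Change: 247.9 − 263.7 = -15.75 K.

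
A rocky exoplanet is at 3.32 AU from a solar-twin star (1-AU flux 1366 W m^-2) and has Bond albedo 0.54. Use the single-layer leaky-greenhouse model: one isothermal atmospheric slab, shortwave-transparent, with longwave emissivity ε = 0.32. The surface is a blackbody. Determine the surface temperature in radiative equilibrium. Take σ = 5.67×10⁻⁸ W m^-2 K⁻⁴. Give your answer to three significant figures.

Flux at the orbit: S = 1366/(3.32)² = 123.9 W m^-2.
The planet radiates to space at T_e = [S(1−α)/(4σ)]^(1/4) = 125.9 K.
Surface balance with a leaky layer gives σT_s⁴ = σT_e⁴·2/(2−ε), so T_s = T_e·[2/(2−0.32)]^(1/4) = 131.5 K.

132 kelvin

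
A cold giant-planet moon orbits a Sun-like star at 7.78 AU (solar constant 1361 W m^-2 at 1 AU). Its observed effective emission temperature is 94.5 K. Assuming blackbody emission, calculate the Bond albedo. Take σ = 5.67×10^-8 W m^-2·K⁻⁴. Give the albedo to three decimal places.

Irradiance scales as 1/d², so S = 1361 W m^-2 × (1/7.78)² = 22.49 W m^-2.
Rearranging the radiative balance, α = 1 − 4σT⁴/S.
4σT⁴ = 4·5.67×10⁻⁸·(94.5)⁴ = 18.09 W m^-2.
Hence α = 1 − 18.09/22.49 = 0.1956.

0.196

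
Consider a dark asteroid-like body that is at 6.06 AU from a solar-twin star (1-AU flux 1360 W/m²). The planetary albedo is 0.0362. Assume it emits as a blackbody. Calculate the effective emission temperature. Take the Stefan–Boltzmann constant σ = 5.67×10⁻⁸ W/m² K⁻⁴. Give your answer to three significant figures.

By the inverse-square law, S = 1360/6.06² = 37.03 W/m².
Averaging over the sphere, the absorbed flux is S(1−α)/4 = 8.923 W/m².
Balancing against σT⁴: T = (8.923/5.67×10⁻⁸)^(1/4) = 112.0 K.

112 K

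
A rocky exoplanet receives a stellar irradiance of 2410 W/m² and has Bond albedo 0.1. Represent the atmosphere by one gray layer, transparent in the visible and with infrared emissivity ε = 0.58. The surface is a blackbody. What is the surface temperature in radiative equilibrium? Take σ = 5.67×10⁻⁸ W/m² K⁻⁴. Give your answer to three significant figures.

Effective emission temperature (TOA balance): σT_e⁴ = S(1−α)/4 = 542.2 W/m² → T_e = 312.7 K.
The surface balance (absorbed SW + ε·downward IR = σT_s⁴) with T_a⁴ = T_s⁴/2 reduces to T_s = T_e·[2/(2−ε)]^¼ = 340.7 K.

341 K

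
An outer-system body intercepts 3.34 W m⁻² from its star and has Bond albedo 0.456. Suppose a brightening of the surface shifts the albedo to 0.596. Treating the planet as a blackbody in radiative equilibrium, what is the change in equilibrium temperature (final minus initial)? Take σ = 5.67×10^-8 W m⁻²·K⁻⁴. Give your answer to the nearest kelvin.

-4 kelvin

Initial: T₁ = [S(1−0.456)/(4σ)]^(1/4) = 53.20 K.
After:  T₂ = [3.340·0.404/(4σ)]^(1/4) = 49.39 K.
Change: 49.39 − 53.20 = -3.814 K.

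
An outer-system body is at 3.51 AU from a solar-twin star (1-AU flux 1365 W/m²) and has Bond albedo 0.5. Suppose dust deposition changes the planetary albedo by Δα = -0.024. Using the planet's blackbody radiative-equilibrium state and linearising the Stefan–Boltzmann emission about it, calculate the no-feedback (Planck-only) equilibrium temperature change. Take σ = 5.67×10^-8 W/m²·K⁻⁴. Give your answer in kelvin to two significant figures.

1.5 kelvin

By the inverse-square law, S = 1365/3.51² = 110.8 W/m².
Unperturbed T_e = [110.8·(1−0.5)/(4σ)]^¼ = 125.0 K.
The change in absorbed flux is Δ[S(1−α)/4] = −SΔα/4 = 0.6648 W/m².
Planck response: λ_P = 4σT_e³ = 4·5.67×10⁻⁸·(125.0)³ = 0.4431 W/m²/K.
Hence the no-feedback warming is ΔF/(4σT_e³) = 1.50 K.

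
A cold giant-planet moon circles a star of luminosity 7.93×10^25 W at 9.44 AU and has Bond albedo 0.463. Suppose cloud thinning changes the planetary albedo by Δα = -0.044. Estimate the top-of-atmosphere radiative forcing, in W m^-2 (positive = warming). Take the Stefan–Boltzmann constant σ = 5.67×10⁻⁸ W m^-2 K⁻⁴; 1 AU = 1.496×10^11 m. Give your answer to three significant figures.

Orbital distance: d = 9.44 AU = 1.412×10^12 m.
S = L/(4πd²) = 3.164 W m^-2.
ΔF = −(S/4)Δα = −(3.164/4)×(-0.044) = 0.03481 W m^-2.

0.0348 W m^-2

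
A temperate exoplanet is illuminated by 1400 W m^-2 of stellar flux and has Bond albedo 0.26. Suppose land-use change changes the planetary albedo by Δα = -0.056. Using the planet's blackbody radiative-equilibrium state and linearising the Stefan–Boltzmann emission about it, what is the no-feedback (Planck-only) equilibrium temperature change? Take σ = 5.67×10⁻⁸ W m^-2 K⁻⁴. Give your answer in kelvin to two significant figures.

Reference equilibrium: T_e = [S(1−α)/(4σ)]^(1/4) = 260.0 K.
TOA radiative forcing: ΔF = −S·Δα/4 = −1400·(-0.056)/4 = 19.60 W m^-2.
The Planck feedback parameter is 4σT_e³ = 3.985 W m^-2/K.
So ΔT₀ = 19.60/3.985 = 4.92 K.

4.9 K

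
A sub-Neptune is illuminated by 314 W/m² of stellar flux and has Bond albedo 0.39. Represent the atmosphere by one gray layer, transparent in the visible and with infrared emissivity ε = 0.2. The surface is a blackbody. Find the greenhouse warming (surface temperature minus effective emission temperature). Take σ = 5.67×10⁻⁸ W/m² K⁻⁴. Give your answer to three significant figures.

Effective emission temperature (TOA balance): σT_e⁴ = S(1−α)/4 = 47.88 W/m² → T_e = 170.5 K.
Surface balance with a leaky layer gives σT_s⁴ = σT_e⁴·2/(2−ε), so T_s = T_e·[2/(2−0.2)]^(1/4) = 175.0 K.
The atmosphere warms the surface by 4.550 K.

4.55 K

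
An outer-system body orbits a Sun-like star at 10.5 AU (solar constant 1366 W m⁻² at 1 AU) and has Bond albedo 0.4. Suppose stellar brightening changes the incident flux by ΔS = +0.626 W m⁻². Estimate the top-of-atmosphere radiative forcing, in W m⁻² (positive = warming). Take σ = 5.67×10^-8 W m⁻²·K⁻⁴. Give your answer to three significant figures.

0.0939 W m⁻²

Irradiance scales as 1/d², so S = 1366 W m⁻² × (1/10.5)² = 12.39 W m⁻².
TOA radiative forcing: ΔF = (1−α)ΔS/4 = 0.6·(+0.626)/4 = 0.09390 W m⁻².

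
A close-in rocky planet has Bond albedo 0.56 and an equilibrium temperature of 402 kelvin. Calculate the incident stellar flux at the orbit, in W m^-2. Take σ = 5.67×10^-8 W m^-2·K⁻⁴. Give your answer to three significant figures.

From S(1−α)/4 = σT⁴: S = 4σT⁴/(1−α).
The emitted flux is σT⁴ = 1481 W m^-2.
So S = 4×1481/(1−0.56) = 13460 W m^-2.

13500 W m^-2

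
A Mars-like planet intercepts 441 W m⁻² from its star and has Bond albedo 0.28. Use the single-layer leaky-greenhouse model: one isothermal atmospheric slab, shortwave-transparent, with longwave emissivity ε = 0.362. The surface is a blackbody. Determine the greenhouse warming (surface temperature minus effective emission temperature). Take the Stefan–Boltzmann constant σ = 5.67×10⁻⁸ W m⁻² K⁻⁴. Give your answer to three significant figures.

9.90 kelvin

The planet radiates to space at T_e = [S(1−α)/(4σ)]^(1/4) = 193.4 K.
Surface balance with a leaky layer gives σT_s⁴ = σT_e⁴·2/(2−ε), so T_s = T_e·[2/(2−0.362)]^(1/4) = 203.3 K.
The atmosphere warms the surface by 9.901 K.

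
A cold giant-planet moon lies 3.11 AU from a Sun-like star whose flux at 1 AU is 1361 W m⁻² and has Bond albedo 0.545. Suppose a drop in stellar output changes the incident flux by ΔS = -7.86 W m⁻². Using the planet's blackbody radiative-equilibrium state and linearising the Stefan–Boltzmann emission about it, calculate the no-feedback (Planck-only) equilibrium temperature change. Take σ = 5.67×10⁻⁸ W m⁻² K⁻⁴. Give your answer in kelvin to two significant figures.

Flux at the orbit: S = 1361/(3.11)² = 140.7 W m⁻².
The baseline emission temperature is T_e = 129.6 K.
TOA radiative forcing: ΔF = (1−α)ΔS/4 = 0.455·(-7.86)/4 = -0.8941 W m⁻².
Planck response: λ_P = 4σT_e³ = 4·5.67×10⁻⁸·(129.6)³ = 0.4939 W m⁻²/K.
So ΔT₀ = -0.8941/0.4939 = -1.81 K.

-1.8 kelvin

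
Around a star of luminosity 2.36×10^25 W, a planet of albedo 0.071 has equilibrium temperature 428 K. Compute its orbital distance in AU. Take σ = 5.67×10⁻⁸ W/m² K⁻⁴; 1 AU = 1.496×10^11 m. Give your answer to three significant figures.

Required flux: S = 4σT⁴/(1−α) = 8192 W/m².
Then d = [L/(4πS)]^(1/2) = 1.514×10^10 m, i.e. 0.1012 AU.

0.101 AU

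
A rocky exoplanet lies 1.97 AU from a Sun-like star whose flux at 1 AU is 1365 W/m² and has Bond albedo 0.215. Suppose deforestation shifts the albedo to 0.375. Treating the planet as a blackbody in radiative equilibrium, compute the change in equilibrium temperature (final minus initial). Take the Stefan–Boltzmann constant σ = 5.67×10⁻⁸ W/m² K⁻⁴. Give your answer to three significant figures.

By the inverse-square law, S = 1365/1.97² = 351.7 W/m².
With α = 0.215, T₁ = 186.8 K.
Final:   T₂ = [S(1−0.375)/(4σ)]^(1/4) = 176.4 K.
Change: 176.4 − 186.8 = -10.35 K.

-10.3 K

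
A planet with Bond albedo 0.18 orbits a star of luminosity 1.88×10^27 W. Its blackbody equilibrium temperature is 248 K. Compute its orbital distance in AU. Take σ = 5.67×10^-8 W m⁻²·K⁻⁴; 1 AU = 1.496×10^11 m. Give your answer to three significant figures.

Energy balance gives S = 4σT⁴/(1−α) = 1046 W m⁻².
Then d = [L/(4πS)]^(1/2) = 3.781×10^11 m, i.e. 2.528 AU.

2.53 AU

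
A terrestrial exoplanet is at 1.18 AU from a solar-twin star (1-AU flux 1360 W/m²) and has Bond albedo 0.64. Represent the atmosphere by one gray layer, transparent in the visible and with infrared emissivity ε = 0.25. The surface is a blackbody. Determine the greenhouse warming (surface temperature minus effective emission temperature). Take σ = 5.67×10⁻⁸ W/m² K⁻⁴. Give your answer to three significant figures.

By the inverse-square law, S = 1360/1.18² = 976.7 W/m².
At the top of the atmosphere, σT_e⁴ = S(1−α)/4 = 87.91 W/m², giving T_e = 198.4 K.
For a single slab of emissivity ε, T_s⁴ = 2T_e⁴/(2−ε); thus T_s = 198.4·(1.143)^(1/4) = 205.2 K.
Greenhouse warming: T_s − T_e = 6.736 K.

6.74 K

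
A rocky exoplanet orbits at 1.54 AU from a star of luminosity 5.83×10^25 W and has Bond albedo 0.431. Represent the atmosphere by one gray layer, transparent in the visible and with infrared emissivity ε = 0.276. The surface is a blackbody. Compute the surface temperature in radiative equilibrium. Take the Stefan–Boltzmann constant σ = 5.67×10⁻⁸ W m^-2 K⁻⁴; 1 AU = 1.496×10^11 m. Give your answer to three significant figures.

d = 1.54 × 1.496×10^11 m = 2.304×10^11 m.
S = L/(4πd²) = 87.41 W m^-2.
The planet radiates to space at T_e = [S(1−α)/(4σ)]^(1/4) = 121.7 K.
The surface balance (absorbed SW + ε·downward IR = σT_s⁴) with T_a⁴ = T_s⁴/2 reduces to T_s = T_e·[2/(2−ε)]^¼ = 126.3 K.

126 K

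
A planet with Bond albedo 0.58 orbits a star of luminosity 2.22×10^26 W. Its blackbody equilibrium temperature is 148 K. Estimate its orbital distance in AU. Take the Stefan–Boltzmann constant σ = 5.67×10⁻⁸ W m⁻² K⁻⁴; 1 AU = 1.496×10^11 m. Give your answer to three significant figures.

1.75 AU

Energy balance gives S = 4σT⁴/(1−α) = 259.1 W m⁻².
Then d = [L/(4πS)]^(1/2) = 2.611×10^11 m, i.e. 1.745 AU.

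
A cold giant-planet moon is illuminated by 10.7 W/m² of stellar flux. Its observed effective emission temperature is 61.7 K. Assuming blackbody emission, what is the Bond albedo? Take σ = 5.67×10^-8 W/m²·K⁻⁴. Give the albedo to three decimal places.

Energy balance: S(1−α)/4 = σT⁴, so 1−α = 4σT⁴/S.
σT⁴ = 0.8217 W/m², so 4σT⁴ = 3.287 W/m².
Hence α = 1 − 3.287/10.70 = 0.6928.

0.693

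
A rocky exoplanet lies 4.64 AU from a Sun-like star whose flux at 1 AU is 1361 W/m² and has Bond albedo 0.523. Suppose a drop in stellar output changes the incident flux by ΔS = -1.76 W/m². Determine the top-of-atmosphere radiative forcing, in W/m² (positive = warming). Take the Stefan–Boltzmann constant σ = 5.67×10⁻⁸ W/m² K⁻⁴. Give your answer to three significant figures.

-0.210 W/m²

Flux at the orbit: S = 1361/(4.64)² = 63.22 W/m².
TOA radiative forcing: ΔF = (1−α)ΔS/4 = 0.477·(-1.76)/4 = -0.2099 W/m².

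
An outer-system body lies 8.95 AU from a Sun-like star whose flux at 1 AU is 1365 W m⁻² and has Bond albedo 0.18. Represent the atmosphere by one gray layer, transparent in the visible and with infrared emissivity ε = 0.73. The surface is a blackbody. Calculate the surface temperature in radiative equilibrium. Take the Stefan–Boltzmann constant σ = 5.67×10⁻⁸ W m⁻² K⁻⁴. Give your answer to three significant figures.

Irradiance scales as 1/d², so S = 1365 W m⁻² × (1/8.95)² = 17.04 W m⁻².
The planet radiates to space at T_e = [S(1−α)/(4σ)]^(1/4) = 88.60 K.
The surface balance (absorbed SW + ε·downward IR = σT_s⁴) with T_a⁴ = T_s⁴/2 reduces to T_s = T_e·[2/(2−ε)]^¼ = 99.25 K.

99.2 kelvin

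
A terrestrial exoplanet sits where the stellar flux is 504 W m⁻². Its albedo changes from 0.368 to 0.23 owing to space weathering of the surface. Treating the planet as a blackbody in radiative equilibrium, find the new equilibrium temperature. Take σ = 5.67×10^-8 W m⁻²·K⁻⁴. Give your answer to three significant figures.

New equilibrium: T₂ = [(1−0.23)·504.0/(4σ)]^(1/4) = 203.4 K.

203 K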